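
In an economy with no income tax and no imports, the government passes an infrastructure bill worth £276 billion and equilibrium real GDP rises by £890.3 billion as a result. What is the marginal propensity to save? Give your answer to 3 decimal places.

Implied spending multiplier k = ΔY/ΔG = 890.3/276 ≈ 3.2257.
Since k = 1/(1 − MPC), MPC = 1 − 1/k = 1 − ΔG/ΔY = 1 − 276/890.3 ≈ 0.690.
MPS = 1 − MPC = 0.310.

0.310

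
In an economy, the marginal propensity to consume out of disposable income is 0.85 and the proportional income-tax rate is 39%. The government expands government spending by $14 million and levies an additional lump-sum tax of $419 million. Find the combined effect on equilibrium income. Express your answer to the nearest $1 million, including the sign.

−$711 million

Expenditure multiplier = 1/(1 − c(1−t)) = 1/(1 − 0.85×0.61) = 1/0.4815 ≈ 2.077.
ΔG contributes k·ΔG = (+$14 million) / 0.4815 ≈ +$29.1 million.
ΔT of +$419 million changes first-round spending by −c·ΔT = −$356.15 million, contributing k·(−c·ΔT) = (−$356.15 million) / 0.4815 ≈ −$739.7 million.
Net ΔY = k(ΔG − c·ΔT) = (−$342.15 million) / 0.4815 ≈ −$711 million.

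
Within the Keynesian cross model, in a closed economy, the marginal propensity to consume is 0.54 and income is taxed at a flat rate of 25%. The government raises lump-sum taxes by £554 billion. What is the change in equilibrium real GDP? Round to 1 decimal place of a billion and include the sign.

−£502.8 billion

A lump-sum tax change of +£554 billion shifts disposable income by −£554 billion; first-round consumption changes by −c × ΔT = −0.54 × (+£554 billion) = −£299.16 billion.
Expenditure multiplier = 1/(1 − c(1−t)) = 1/(1 − 0.54×0.75) = 1/0.595 ≈ 1.681.
The tax multiplier is −c × k ≈ −0.908, so ΔY = k × (−c·ΔT) = (−£299.16 billion) / 0.595 ≈ −£502.8 billion.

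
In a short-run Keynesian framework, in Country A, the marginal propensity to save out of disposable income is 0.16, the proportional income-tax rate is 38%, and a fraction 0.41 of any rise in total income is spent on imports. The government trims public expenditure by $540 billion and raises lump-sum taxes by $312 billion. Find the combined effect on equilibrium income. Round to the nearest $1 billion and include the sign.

MPC = 1 − MPS = 1 − 0.16 = 0.84.
Expenditure multiplier = 1/(1 − c(1−t) + m) = 1/(1 − 0.84×0.62 + 0.41) = 1/0.8892 ≈ 1.125.
ΔG contributes k·ΔG = (−$540 billion) / 0.8892 ≈ −$607.3 billion.
ΔT of +$312 billion changes first-round spending by −c·ΔT = −$262.08 billion, contributing k·(−c·ΔT) = (−$262.08 billion) / 0.8892 ≈ −$294.7 billion.
Net ΔY = k(ΔG − c·ΔT) = (−$802.08 billion) / 0.8892 ≈ −$902 billion.

−$902 billion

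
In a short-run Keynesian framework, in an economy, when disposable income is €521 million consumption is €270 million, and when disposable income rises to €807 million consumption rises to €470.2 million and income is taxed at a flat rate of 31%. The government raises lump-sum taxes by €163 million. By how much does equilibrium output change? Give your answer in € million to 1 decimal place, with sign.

MPC = ΔC/ΔYd = (470.2 − 270)/(807 − 521) = 200.2/286 = 0.7.
A lump-sum tax change of +€163 million shifts disposable income by −€163 million; first-round consumption changes by −c × ΔT = −0.7 × (+€163 million) = −€114.1 million.
Expenditure multiplier = 1/(1 − c(1−t)) = 1/(1 − 0.7×0.69) = 1/0.517 ≈ 1.934.
The tax multiplier is −c × k ≈ −1.354, so ΔY = k × (−c·ΔT) = (−€114.1 million) / 0.517 ≈ −€220.7 million.

−€220.7 million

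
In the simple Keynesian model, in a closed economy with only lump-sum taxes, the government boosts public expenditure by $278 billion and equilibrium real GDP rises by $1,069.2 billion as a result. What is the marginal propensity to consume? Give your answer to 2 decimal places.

0.74

Implied spending multiplier k = ΔY/ΔG = 1,069.2/278 ≈ 3.846.
Since k = 1/(1 − MPC), MPC = 1 − 1/k = 1 − ΔG/ΔY = 1 − 278/1,069.2 ≈ 0.74.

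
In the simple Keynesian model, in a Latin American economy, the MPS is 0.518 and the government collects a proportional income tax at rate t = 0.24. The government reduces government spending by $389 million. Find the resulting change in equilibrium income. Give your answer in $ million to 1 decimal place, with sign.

−$613.9 million

MPC = 1 − MPS = 1 − 0.518 = 0.482.
Spending multiplier = 1/(1 − c(1−t)) = 1/(1 − 0.482×0.76) = 1/0.63368 ≈ 1.578.
ΔY = k × ΔG = (−$389 million) / 0.63368 ≈ −$613.9 million.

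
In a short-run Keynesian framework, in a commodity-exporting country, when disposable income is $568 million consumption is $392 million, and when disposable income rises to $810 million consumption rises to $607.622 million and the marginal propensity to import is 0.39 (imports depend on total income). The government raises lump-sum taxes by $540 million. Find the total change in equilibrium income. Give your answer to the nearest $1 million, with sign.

MPC = ΔC/ΔYd = (607.622 − 392)/(810 − 568) = 215.622/242 = 0.891.
A lump-sum tax change of +$540 million shifts disposable income by −$540 million; first-round consumption changes by −c × ΔT = −0.891 × (+$540 million) = −$481.14 million.
Expenditure multiplier = 1/(1 − c + m) = 1/(1 − 0.891 + 0.39) = 1/0.499 ≈ 2.004.
The tax multiplier is −c × k ≈ −1.786, so ΔY = k × (−c·ΔT) = (−$481.14 million) / 0.499 ≈ −$964 million.

−$964 million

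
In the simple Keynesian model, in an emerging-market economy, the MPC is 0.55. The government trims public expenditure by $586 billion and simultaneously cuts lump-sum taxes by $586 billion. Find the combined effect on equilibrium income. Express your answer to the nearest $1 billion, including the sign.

−$586 billion

Expenditure multiplier = 1/(1 − MPC) = 1/(1 − 0.55) = 1/0.45 ≈ 2.222.
ΔG contributes k·ΔG = (−$586 billion) / 0.45 ≈ −$1,302.2 billion.
ΔT of −$586 billion changes first-round spending by −c·ΔT = +$322.3 billion, contributing k·(−c·ΔT) = (+$322.3 billion) / 0.45 ≈ +$716.2 billion.
With ΔG = ΔT and no other leakages, the balanced-budget multiplier is 1, so ΔY = ΔG = −$586 billion.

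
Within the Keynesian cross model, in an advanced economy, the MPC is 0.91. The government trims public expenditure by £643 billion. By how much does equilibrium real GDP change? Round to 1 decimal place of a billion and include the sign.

Government-spending multiplier = 1/(1 − MPC) = 1/(1 − 0.91) = 1/0.09 ≈ 11.111.
ΔY = k × ΔG = (−£643 billion) / 0.09 ≈ −£7,144.4 billion.

−£7,144.4 billion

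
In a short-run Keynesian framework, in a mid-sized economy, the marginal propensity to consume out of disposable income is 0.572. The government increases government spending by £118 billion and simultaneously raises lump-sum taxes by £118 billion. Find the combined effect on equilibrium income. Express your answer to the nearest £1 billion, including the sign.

Expenditure multiplier = 1/(1 − MPC) = 1/(1 − 0.572) = 1/0.428 ≈ 2.336.
ΔG contributes k·ΔG = (+£118 billion) / 0.428 ≈ +£275.7 billion.
ΔT of +£118 billion changes first-round spending by −c·ΔT = −£67.496 billion, contributing k·(−c·ΔT) = (−£67.496 billion) / 0.428 ≈ −£157.7 billion.
With ΔG = ΔT and no other leakages, the balanced-budget multiplier is 1, so ΔY = ΔG = +£118 billion.

+£118 billion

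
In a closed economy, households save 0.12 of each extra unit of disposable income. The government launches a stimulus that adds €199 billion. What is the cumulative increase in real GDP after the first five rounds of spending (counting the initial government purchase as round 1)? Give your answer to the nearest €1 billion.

€783 billion

MPC = 1 − MPS = 1 − 0.12 = 0.88.
Round 1 adds ΔG = €199 billion; each later round is MPC = 0.88 times the previous.
After 5 rounds: 199 + 175.12 + 154.1056 + 135.612928 + 119.33937664 = ΔG·(1 − c^5)/(1 − c) = 199 × (1 − 0.5277319168)/0.12 ≈ €783 billion.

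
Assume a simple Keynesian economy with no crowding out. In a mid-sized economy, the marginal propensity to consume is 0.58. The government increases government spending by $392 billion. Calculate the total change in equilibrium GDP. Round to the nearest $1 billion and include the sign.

Spending multiplier = 1/(1 − MPC) = 1/(1 − 0.58) = 1/0.42 ≈ 2.381.
ΔY = k × ΔG = (+$392 billion) / 0.42 ≈ +$933 billion.

+$933 billion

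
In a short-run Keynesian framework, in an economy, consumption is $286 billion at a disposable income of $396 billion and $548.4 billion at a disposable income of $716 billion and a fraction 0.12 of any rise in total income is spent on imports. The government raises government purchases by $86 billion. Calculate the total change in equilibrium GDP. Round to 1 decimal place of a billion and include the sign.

+$286.7 billion

MPC = ΔC/ΔYd = (548.4 − 286)/(716 − 396) = 262.4/320 = 0.82.
Expenditure multiplier = 1/(1 − c + m) = 1/(1 − 0.82 + 0.12) = 1/0.3 ≈ 3.333.
ΔY = k × ΔG = (+$86 billion) / 0.3 ≈ +$286.7 billion.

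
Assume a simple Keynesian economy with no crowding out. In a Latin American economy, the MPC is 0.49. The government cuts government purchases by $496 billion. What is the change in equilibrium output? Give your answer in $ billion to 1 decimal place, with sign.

−$972.5 billion

Government-spending multiplier = 1/(1 − MPC) = 1/(1 − 0.49) = 1/0.51 ≈ 1.961.
ΔY = k × ΔG = (−$496 billion) / 0.51 ≈ −$972.5 billion.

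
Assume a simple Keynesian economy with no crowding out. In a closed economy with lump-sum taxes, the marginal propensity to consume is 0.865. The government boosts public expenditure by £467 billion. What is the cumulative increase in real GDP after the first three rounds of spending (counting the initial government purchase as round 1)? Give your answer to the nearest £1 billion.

Round 1 adds ΔG = £467 billion; each later round is MPC = 0.865 times the previous.
After 3 rounds: 467 + 403.955 + 349.421075 = ΔG·(1 − c^3)/(1 − c) = 467 × (1 − 0.647214625)/0.135 ≈ £1,220 billion.

£1,220 billion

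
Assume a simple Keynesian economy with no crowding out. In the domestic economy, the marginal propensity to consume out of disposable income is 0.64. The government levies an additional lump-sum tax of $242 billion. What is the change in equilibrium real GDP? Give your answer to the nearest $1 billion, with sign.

−$430 billion

A lump-sum tax change of +$242 billion shifts disposable income by −$242 billion; first-round consumption changes by −c × ΔT = −0.64 × (+$242 billion) = −$154.88 billion.
Expenditure multiplier = 1/(1 − MPC) = 1/(1 − 0.64) = 1/0.36 ≈ 2.778.
The tax multiplier is −c × k ≈ −1.778, so ΔY = k × (−c·ΔT) = (−$154.88 billion) / 0.36 ≈ −$430 billion.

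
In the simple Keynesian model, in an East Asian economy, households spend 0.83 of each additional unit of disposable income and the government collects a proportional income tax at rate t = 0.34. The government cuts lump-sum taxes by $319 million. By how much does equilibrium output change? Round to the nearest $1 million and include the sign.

A lump-sum tax change of −$319 million shifts disposable income by +$319 million; first-round consumption changes by −c × ΔT = −0.83 × (−$319 million) = +$264.77 million.
Expenditure multiplier = 1/(1 − c(1−t)) = 1/(1 − 0.83×0.66) = 1/0.4522 ≈ 2.211.
The tax multiplier is −c × k ≈ −1.835, so ΔY = k × (−c·ΔT) = (+$264.77 million) / 0.4522 ≈ +$586 million.

+$586 million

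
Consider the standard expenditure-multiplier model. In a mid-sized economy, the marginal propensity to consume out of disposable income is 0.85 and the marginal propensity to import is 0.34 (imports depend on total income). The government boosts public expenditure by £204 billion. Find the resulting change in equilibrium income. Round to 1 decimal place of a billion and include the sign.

Government-spending multiplier = 1/(1 − c + m) = 1/(1 − 0.85 + 0.34) = 1/0.49 ≈ 2.041.
ΔY = k × ΔG = (+£204 billion) / 0.49 ≈ +£416.3 billion.

+£416.3 billion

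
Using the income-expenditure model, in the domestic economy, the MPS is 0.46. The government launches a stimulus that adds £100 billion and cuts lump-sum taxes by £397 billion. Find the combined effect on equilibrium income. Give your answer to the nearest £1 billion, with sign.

MPC = 1 − MPS = 1 − 0.46 = 0.54.
Expenditure multiplier = 1/(1 − MPC) = 1/(1 − 0.54) = 1/0.46 ≈ 2.174.
ΔG contributes k·ΔG = (+£100 billion) / 0.46 ≈ +£217.4 billion.
ΔT of −£397 billion changes first-round spending by −c·ΔT = +£214.38 billion, contributing k·(−c·ΔT) = (+£214.38 billion) / 0.46 ≈ +£466 billion.
Net ΔY = k(ΔG − c·ΔT) = (+£314.38 billion) / 0.46 ≈ +£683 billion.

+£683 billion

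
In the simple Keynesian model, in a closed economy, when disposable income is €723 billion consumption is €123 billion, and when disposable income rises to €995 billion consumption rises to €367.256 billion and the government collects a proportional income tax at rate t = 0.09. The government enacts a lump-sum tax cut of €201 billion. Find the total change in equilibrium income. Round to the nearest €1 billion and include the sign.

MPC = ΔC/ΔYd = (367.256 − 123)/(995 − 723) = 244.256/272 = 0.898.
A lump-sum tax change of −€201 billion shifts disposable income by +€201 billion; first-round consumption changes by −c × ΔT = −0.898 × (−€201 billion) = +€180.498 billion.
Expenditure multiplier = 1/(1 − c(1−t)) = 1/(1 − 0.898×0.91) = 1/0.18282 ≈ 5.47.
The tax multiplier is −c × k ≈ −4.912, so ΔY = k × (−c·ΔT) = (+€180.498 billion) / 0.18282 ≈ +€987 billion.

+€987 billion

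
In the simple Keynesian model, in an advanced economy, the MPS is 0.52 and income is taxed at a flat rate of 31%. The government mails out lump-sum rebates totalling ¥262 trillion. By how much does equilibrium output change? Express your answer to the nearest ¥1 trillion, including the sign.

+¥188 trillion

MPC = 1 − MPS = 1 − 0.52 = 0.48.
A lump-sum tax change of −¥262 trillion shifts disposable income by +¥262 trillion; first-round consumption changes by −c × ΔT = −0.48 × (−¥262 trillion) = +¥125.76 trillion.
Expenditure multiplier = 1/(1 − c(1−t)) = 1/(1 − 0.48×0.69) = 1/0.6688 ≈ 1.495.
The tax multiplier is −c × k ≈ −0.718, so ΔY = k × (−c·ΔT) = (+¥125.76 trillion) / 0.6688 ≈ +¥188 trillion.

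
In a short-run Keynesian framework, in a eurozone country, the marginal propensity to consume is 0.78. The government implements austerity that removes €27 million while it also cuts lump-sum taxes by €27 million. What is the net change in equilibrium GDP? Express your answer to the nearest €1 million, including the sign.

Expenditure multiplier = 1/(1 − MPC) = 1/(1 − 0.78) = 1/0.22 ≈ 4.545.
ΔG contributes k·ΔG = (−€27 million) / 0.22 ≈ −€122.7 million.
ΔT of −€27 million changes first-round spending by −c·ΔT = +€21.06 million, contributing k·(−c·ΔT) = (+€21.06 million) / 0.22 ≈ +€95.7 million.
With ΔG = ΔT and no other leakages, the balanced-budget multiplier is 1, so ΔY = ΔG = −€27 million.

−€27 million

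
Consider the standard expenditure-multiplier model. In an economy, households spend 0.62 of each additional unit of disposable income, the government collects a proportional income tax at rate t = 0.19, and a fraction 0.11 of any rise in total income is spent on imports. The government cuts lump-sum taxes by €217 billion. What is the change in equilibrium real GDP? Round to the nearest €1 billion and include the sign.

+€221 billion

A lump-sum tax change of −€217 billion shifts disposable income by +€217 billion; first-round consumption changes by −c × ΔT = −0.62 × (−€217 billion) = +€134.54 billion.
Expenditure multiplier = 1/(1 − c(1−t) + m) = 1/(1 − 0.62×0.81 + 0.11) = 1/0.6078 ≈ 1.645.
The tax multiplier is −c × k ≈ −1.02, so ΔY = k × (−c·ΔT) = (+€134.54 billion) / 0.6078 ≈ +€221 billion.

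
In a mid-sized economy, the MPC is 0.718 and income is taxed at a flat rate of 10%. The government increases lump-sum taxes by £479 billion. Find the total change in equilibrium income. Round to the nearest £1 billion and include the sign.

A lump-sum tax change of +£479 billion shifts disposable income by −£479 billion; first-round consumption changes by −c × ΔT = −0.718 × (+£479 billion) = −£343.922 billion.
Expenditure multiplier = 1/(1 − c(1−t)) = 1/(1 − 0.718×0.9) = 1/0.3538 ≈ 2.826.
The tax multiplier is −c × k ≈ −2.029, so ΔY = k × (−c·ΔT) = (−£343.922 billion) / 0.3538 ≈ −£972 billion.

−£972 billion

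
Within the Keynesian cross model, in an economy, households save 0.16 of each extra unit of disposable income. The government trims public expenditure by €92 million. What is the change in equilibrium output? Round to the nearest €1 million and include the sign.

−€575 million

MPC = 1 − MPS = 1 − 0.16 = 0.84.
Spending multiplier = 1/(1 − MPC) = 1/(1 − 0.84) = 1/0.16 = 6.25.
ΔY = k × ΔG = (−€92 million) / 0.16 = −€575 million.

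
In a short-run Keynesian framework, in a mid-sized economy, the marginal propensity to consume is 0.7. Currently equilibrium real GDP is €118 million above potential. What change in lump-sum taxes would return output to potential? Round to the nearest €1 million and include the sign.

+€51 million

Spending multiplier = 1/(1 − MPC) = 1/(1 − 0.7) = 1/0.3 ≈ 3.333.
Tax multiplier = −c·k = −0.7/0.3 ≈ −2.333. Need ΔY = −€118 million, so ΔT = ΔY/(−c·k) = −(−€118 million) × 0.3 / 0.7 ≈ +€51 million.
The government should raise lump-sum taxes by €51 million.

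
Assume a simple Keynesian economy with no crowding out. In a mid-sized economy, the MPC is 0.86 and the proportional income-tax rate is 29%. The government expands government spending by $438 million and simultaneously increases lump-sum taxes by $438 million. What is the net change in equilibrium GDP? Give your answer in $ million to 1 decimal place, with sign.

+$157.5 million

Expenditure multiplier = 1/(1 − c(1−t)) = 1/(1 − 0.86×0.71) = 1/0.3894 ≈ 2.568.
ΔG contributes k·ΔG = (+$438 million) / 0.3894 ≈ +$1,124.8 million.
ΔT of +$438 million changes first-round spending by −c·ΔT = −$376.68 million, contributing k·(−c·ΔT) = (−$376.68 million) / 0.3894 ≈ −$967.3 million.
Net ΔY = k(ΔG − c·ΔT) = (+$61.32 million) / 0.3894 ≈ +$157.5 million.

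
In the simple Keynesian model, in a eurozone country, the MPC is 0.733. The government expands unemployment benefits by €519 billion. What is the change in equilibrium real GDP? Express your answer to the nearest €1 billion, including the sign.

The transfer change shifts disposable income by +€519 billion, so first-round consumption changes by c·ΔTR = 0.733 × (+€519 billion) = +€380.427 billion.
Expenditure multiplier = 1/(1 − MPC) = 1/(1 − 0.733) = 1/0.267 ≈ 3.745.
The transfer multiplier is c × k ≈ 2.745, so ΔY = k × (c·ΔTR) = (+€380.427 billion) / 0.267 ≈ +€1,425 billion.

+€1,425 billion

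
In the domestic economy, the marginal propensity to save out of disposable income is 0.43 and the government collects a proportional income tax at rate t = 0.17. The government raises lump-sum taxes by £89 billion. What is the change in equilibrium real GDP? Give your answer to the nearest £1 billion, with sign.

MPC = 1 − MPS = 1 − 0.43 = 0.57.
A lump-sum tax change of +£89 billion shifts disposable income by −£89 billion; first-round consumption changes by −c × ΔT = −0.57 × (+£89 billion) = −£50.73 billion.
Expenditure multiplier = 1/(1 − c(1−t)) = 1/(1 − 0.57×0.83) = 1/0.5269 ≈ 1.898.
The tax multiplier is −c × k ≈ −1.082, so ΔY = k × (−c·ΔT) = (−£50.73 billion) / 0.5269 ≈ −£96 billion.

−£96 billion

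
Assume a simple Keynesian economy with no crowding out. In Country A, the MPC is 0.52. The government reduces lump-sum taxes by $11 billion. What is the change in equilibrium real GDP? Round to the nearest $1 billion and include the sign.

A lump-sum tax change of −$11 billion shifts disposable income by +$11 billion; first-round consumption changes by −c × ΔT = −0.52 × (−$11 billion) = +$5.72 billion.
Expenditure multiplier = 1/(1 − MPC) = 1/(1 − 0.52) = 1/0.48 ≈ 2.083.
The tax multiplier is −c × k ≈ −1.083, so ΔY = k × (−c·ΔT) = (+$5.72 billion) / 0.48 ≈ +$12 billion.

+$12 billion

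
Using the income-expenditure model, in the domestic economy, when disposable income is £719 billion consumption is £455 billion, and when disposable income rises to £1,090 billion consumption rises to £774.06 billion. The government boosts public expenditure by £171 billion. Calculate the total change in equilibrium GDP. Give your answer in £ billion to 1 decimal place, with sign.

+£1,221.4 billion

MPC = ΔC/ΔYd = (774.06 − 455)/(1,090 − 719) = 319.06/371 = 0.86.
Expenditure multiplier = 1/(1 − MPC) = 1/(1 − 0.86) = 1/0.14 ≈ 7.143.
ΔY = k × ΔG = (+£171 billion) / 0.14 ≈ +£1,221.4 billion.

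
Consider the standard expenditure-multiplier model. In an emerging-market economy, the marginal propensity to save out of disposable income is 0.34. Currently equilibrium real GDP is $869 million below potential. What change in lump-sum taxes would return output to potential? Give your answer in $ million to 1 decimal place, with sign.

−$447.7 million

MPC = 1 − MPS = 1 − 0.34 = 0.66.
Spending multiplier = 1/(1 − MPC) = 1/(1 − 0.66) = 1/0.34 ≈ 2.941.
Tax multiplier = −c·k = −0.66/0.34 ≈ −1.941. Need ΔY = +$869 million, so ΔT = ΔY/(−c·k) = −(+$869 million) × 0.34 / 0.66 ≈ −$447.7 million.
The government should cut lump-sum taxes by $447.7 million.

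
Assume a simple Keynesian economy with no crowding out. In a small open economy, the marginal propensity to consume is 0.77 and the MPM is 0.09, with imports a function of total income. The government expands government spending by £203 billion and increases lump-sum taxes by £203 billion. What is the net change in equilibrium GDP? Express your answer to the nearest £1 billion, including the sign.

+£146 billion

Expenditure multiplier = 1/(1 − c + m) = 1/(1 − 0.77 + 0.09) = 1/0.32 = 3.125.
ΔG contributes k·ΔG = (+£203 billion) / 0.32 ≈ +£634.4 billion.
ΔT of +£203 billion changes first-round spending by −c·ΔT = −£156.31 billion, contributing k·(−c·ΔT) = (−£156.31 billion) / 0.32 ≈ −£488.5 billion.
Net ΔY = k(ΔG − c·ΔT) = (+£46.69 billion) / 0.32 ≈ +£146 billion.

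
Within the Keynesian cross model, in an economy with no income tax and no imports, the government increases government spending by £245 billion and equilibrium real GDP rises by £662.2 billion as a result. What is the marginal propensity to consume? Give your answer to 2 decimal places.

0.63

Implied spending multiplier k = ΔY/ΔG = 662.2/245 ≈ 2.7029.
Since k = 1/(1 − MPC), MPC = 1 − 1/k = 1 − ΔG/ΔY = 1 − 245/662.2 ≈ 0.63.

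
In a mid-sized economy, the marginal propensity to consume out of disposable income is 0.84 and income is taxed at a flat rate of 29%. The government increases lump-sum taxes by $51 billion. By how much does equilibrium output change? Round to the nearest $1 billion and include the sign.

−$106 billion

A lump-sum tax change of +$51 billion shifts disposable income by −$51 billion; first-round consumption changes by −c × ΔT = −0.84 × (+$51 billion) = −$42.84 billion.
Expenditure multiplier = 1/(1 − c(1−t)) = 1/(1 − 0.84×0.71) = 1/0.4036 ≈ 2.478.
The tax multiplier is −c × k ≈ −2.081, so ΔY = k × (−c·ΔT) = (−$42.84 billion) / 0.4036 ≈ −$106 billion.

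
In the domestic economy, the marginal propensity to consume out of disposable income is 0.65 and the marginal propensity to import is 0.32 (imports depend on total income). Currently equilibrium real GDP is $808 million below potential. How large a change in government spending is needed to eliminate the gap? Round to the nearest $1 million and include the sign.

Spending multiplier = 1/(1 − c + m) = 1/(1 − 0.65 + 0.32) = 1/0.67 ≈ 1.493.
Need ΔY = +$808 million, so ΔG = ΔY/k = (+$808 million) × 0.67 ≈ +$541 million.
The government should increase government spending by $541 million.

+$541 million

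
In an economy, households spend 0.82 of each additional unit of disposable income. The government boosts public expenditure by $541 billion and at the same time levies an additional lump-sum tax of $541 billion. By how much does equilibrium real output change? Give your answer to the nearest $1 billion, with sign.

+$541 billion

Expenditure multiplier = 1/(1 − MPC) = 1/(1 − 0.82) = 1/0.18 ≈ 5.556.
ΔG contributes k·ΔG = (+$541 billion) / 0.18 ≈ +$3,005.6 billion.
ΔT of +$541 billion changes first-round spending by −c·ΔT = −$443.62 billion, contributing k·(−c·ΔT) = (−$443.62 billion) / 0.18 ≈ −$2,464.6 billion.
With ΔG = ΔT and no other leakages, the balanced-budget multiplier is 1, so ΔY = ΔG = +$541 billion.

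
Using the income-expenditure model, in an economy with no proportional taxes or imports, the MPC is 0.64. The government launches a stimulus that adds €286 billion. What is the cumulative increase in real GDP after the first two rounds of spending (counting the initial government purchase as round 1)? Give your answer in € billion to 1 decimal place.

€469.0 billion

Round 1 adds ΔG = €286 billion; each later round is MPC = 0.64 times the previous.
After 2 rounds: 286 + 183.04 = ΔG·(1 − c^2)/(1 − c) = 286 × (1 − 0.4096)/0.36 ≈ €469 billion.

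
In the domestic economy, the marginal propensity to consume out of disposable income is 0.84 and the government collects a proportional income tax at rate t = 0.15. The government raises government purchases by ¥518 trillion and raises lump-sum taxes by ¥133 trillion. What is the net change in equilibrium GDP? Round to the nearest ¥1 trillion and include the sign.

+¥1,421 trillion

Expenditure multiplier = 1/(1 − c(1−t)) = 1/(1 − 0.84×0.85) = 1/0.286 ≈ 3.497.
ΔG contributes k·ΔG = (+¥518 trillion) / 0.286 ≈ +¥1,811.2 trillion.
ΔT of +¥133 trillion changes first-round spending by −c·ΔT = −¥111.72 trillion, contributing k·(−c·ΔT) = (−¥111.72 trillion) / 0.286 ≈ −¥390.6 trillion.
Net ΔY = k(ΔG − c·ΔT) = (+¥406.28 trillion) / 0.286 ≈ +¥1,421 trillion.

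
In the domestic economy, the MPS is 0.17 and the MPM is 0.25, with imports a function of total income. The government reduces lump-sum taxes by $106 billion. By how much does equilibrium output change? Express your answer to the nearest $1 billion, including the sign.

+$209 billion

MPC = 1 − MPS = 1 − 0.17 = 0.83.
A lump-sum tax change of −$106 billion shifts disposable income by +$106 billion; first-round consumption changes by −c × ΔT = −0.83 × (−$106 billion) = +$87.98 billion.
Expenditure multiplier = 1/(1 − c + m) = 1/(1 − 0.83 + 0.25) = 1/0.42 ≈ 2.381.
The tax multiplier is −c × k ≈ −1.976, so ΔY = k × (−c·ΔT) = (+$87.98 billion) / 0.42 ≈ +$209 billion.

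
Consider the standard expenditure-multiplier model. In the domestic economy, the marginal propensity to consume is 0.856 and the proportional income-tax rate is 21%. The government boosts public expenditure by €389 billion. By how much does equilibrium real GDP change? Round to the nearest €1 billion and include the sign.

Spending multiplier = 1/(1 − c(1−t)) = 1/(1 − 0.856×0.79) = 1/0.32376 ≈ 3.089.
ΔY = k × ΔG = (+€389 billion) / 0.32376 ≈ +€1,202 billion.

+€1,202 billion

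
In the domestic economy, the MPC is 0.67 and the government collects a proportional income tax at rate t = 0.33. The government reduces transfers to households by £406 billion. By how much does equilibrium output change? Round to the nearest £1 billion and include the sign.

The transfer change shifts disposable income by −£406 billion, so first-round consumption changes by c·ΔTR = 0.67 × (−£406 billion) = −£272.02 billion.
Expenditure multiplier = 1/(1 − c(1−t)) = 1/(1 − 0.67×0.67) = 1/0.5511 ≈ 1.815.
The transfer multiplier is c × k ≈ 1.216, so ΔY = k × (c·ΔTR) = (−£272.02 billion) / 0.5511 ≈ −£494 billion.

−£494 billion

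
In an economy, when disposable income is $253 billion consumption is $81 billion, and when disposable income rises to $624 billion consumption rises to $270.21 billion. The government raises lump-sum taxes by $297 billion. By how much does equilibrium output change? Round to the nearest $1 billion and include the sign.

−$309 billion

MPC = ΔC/ΔYd = (270.21 − 81)/(624 − 253) = 189.21/371 = 0.51.
A lump-sum tax change of +$297 billion shifts disposable income by −$297 billion; first-round consumption changes by −c × ΔT = −0.51 × (+$297 billion) = −$151.47 billion.
Expenditure multiplier = 1/(1 − MPC) = 1/(1 − 0.51) = 1/0.49 ≈ 2.041.
The tax multiplier is −c × k ≈ −1.041, so ΔY = k × (−c·ΔT) = (−$151.47 billion) / 0.49 ≈ −$309 billion.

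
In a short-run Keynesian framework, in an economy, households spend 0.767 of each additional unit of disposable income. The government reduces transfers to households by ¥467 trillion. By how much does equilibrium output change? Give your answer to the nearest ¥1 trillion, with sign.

The transfer change shifts disposable income by −¥467 trillion, so first-round consumption changes by c·ΔTR = 0.767 × (−¥467 trillion) = −¥358.189 trillion.
Expenditure multiplier = 1/(1 − MPC) = 1/(1 − 0.767) = 1/0.233 ≈ 4.292.
The transfer multiplier is c × k ≈ 3.292, so ΔY = k × (c·ΔTR) = (−¥358.189 trillion) / 0.233 ≈ −¥1,537 trillion.

−¥1,537 trillion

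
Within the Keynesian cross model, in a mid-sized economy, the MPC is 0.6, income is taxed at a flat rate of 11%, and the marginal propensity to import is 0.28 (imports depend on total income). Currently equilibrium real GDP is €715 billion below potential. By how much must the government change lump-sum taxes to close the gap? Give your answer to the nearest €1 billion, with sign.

−€889 billion

Spending multiplier = 1/(1 − c(1−t) + m) = 1/(1 − 0.6×0.89 + 0.28) = 1/0.746 ≈ 1.34.
Tax multiplier = −c·k = −0.6/0.746 ≈ −0.804. Need ΔY = +€715 billion, so ΔT = ΔY/(−c·k) = −(+€715 billion) × 0.746 / 0.6 ≈ −€889 billion.
The government should cut lump-sum taxes by €889 billion.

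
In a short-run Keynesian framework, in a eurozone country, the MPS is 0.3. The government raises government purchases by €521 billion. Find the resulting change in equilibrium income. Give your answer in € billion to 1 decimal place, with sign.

MPC = 1 − MPS = 1 − 0.3 = 0.7.
Expenditure multiplier = 1/(1 − MPC) = 1/(1 − 0.7) = 1/0.3 ≈ 3.333.
ΔY = k × ΔG = (+€521 billion) / 0.3 ≈ +€1,736.7 billion.

+€1,736.7 billion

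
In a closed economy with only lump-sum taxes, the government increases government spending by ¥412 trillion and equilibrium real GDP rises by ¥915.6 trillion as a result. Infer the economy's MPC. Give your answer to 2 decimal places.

Implied spending multiplier k = ΔY/ΔG = 915.6/412 ≈ 2.2223.
Since k = 1/(1 − MPC), MPC = 1 − 1/k = 1 − ΔG/ΔY = 1 − 412/915.6 ≈ 0.55.

0.55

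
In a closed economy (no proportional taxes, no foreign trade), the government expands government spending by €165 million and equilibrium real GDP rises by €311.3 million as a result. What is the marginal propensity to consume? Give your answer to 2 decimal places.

Implied spending multiplier k = ΔY/ΔG = 311.3/165 ≈ 1.8867.
Since k = 1/(1 − MPC), MPC = 1 − 1/k = 1 − ΔG/ΔY = 1 − 165/311.3 ≈ 0.47.

0.47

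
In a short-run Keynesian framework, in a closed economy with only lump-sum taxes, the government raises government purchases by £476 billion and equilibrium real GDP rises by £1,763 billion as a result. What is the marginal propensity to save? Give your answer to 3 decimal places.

0.270

Implied spending multiplier k = ΔY/ΔG = 1,763/476 ≈ 3.7038.
Since k = 1/(1 − MPC), MPC = 1 − 1/k = 1 − ΔG/ΔY = 1 − 476/1,763 ≈ 0.730.
MPS = 1 − MPC = 0.270.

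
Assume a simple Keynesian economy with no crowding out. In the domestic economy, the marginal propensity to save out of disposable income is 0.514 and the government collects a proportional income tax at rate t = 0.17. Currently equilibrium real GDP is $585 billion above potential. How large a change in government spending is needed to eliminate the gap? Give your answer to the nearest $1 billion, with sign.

MPC = 1 − MPS = 1 − 0.514 = 0.486.
Spending multiplier = 1/(1 − c(1−t)) = 1/(1 − 0.486×0.83) = 1/0.59662 ≈ 1.676.
Need ΔY = −$585 billion, so ΔG = ΔY/k = (−$585 billion) × 0.59662 ≈ −$349 billion.
The government should cut government spending by $349 billion.

−$349 billion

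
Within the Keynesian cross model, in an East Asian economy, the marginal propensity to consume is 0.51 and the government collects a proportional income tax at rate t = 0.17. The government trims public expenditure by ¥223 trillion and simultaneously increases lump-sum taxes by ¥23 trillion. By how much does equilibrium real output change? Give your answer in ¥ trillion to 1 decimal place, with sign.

Expenditure multiplier = 1/(1 − c(1−t)) = 1/(1 − 0.51×0.83) = 1/0.5767 ≈ 1.734.
ΔG contributes k·ΔG = (−¥223 trillion) / 0.5767 ≈ −¥386.7 trillion.
ΔT of +¥23 trillion changes first-round spending by −c·ΔT = −¥11.73 trillion, contributing k·(−c·ΔT) = (−¥11.73 trillion) / 0.5767 ≈ −¥20.3 trillion.
Net ΔY = k(ΔG − c·ΔT) = (−¥234.73 trillion) / 0.5767 ≈ −¥407 trillion.

−¥407.0 trillion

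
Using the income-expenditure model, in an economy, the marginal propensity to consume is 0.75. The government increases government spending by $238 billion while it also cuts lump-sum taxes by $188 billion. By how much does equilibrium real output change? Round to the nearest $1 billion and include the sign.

Expenditure multiplier = 1/(1 − MPC) = 1/(1 − 0.75) = 1/0.25 = 4.
ΔG contributes k·ΔG = (+$238 billion) / 0.25 = +$952 billion.
ΔT of −$188 billion changes first-round spending by −c·ΔT = +$141 billion, contributing k·(−c·ΔT) = (+$141 billion) / 0.25 = +$564 billion.
Net ΔY = k(ΔG − c·ΔT) = (+$379 billion) / 0.25 = +$1,516 billion.

+$1,516 billion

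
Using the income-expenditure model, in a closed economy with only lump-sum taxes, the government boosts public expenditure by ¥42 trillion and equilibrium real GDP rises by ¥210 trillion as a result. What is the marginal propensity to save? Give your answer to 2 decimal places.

Implied spending multiplier k = ΔY/ΔG = 210/42 = 5.
Since k = 1/(1 − MPC), MPC = 1 − 1/k = 1 − ΔG/ΔY = 1 − 42/210 = 0.80.
MPS = 1 − MPC = 0.20.

0.20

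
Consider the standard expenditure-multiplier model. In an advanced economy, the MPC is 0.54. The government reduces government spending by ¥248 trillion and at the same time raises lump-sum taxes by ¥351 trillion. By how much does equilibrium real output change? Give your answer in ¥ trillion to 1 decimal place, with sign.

Expenditure multiplier = 1/(1 − MPC) = 1/(1 − 0.54) = 1/0.46 ≈ 2.174.
ΔG contributes k·ΔG = (−¥248 trillion) / 0.46 ≈ −¥539.1 trillion.
ΔT of +¥351 trillion changes first-round spending by −c·ΔT = −¥189.54 trillion, contributing k·(−c·ΔT) = (−¥189.54 trillion) / 0.46 ≈ −¥412 trillion.
Net ΔY = k(ΔG − c·ΔT) = (−¥437.54 trillion) / 0.46 ≈ −¥951.2 trillion.

−¥951.2 trillion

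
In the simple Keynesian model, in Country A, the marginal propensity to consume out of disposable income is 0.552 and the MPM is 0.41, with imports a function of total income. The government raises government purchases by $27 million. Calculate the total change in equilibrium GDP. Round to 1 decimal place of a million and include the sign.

+$31.5 million

Government-spending multiplier = 1/(1 − c + m) = 1/(1 − 0.552 + 0.41) = 1/0.858 ≈ 1.166.
ΔY = k × ΔG = (+$27 million) / 0.858 ≈ +$31.5 million.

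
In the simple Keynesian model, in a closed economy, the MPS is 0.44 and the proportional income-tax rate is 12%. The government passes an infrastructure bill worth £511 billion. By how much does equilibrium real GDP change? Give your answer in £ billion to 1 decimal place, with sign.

MPC = 1 − MPS = 1 − 0.44 = 0.56.
Spending multiplier = 1/(1 − c(1−t)) = 1/(1 − 0.56×0.88) = 1/0.5072 ≈ 1.972.
ΔY = k × ΔG = (+£511 billion) / 0.5072 ≈ +£1,007.5 billion.

+£1,007.5 billion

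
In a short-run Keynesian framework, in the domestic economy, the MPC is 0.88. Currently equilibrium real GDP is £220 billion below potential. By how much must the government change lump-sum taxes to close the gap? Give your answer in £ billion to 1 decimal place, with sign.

−£30.0 billion

Spending multiplier = 1/(1 − MPC) = 1/(1 − 0.88) = 1/0.12 ≈ 8.333.
Tax multiplier = −c·k = −0.88/0.12 ≈ −7.333. Need ΔY = +£220 billion, so ΔT = ΔY/(−c·k) = −(+£220 billion) × 0.12 / 0.88 = −£30 billion.
The government should cut lump-sum taxes by £30 billion.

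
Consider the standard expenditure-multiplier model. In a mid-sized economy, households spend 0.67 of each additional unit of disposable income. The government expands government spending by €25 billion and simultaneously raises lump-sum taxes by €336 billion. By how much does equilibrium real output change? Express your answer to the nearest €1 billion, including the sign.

Expenditure multiplier = 1/(1 − MPC) = 1/(1 − 0.67) = 1/0.33 ≈ 3.03.
ΔG contributes k·ΔG = (+€25 billion) / 0.33 ≈ +€75.8 billion.
ΔT of +€336 billion changes first-round spending by −c·ΔT = −€225.12 billion, contributing k·(−c·ΔT) = (−€225.12 billion) / 0.33 ≈ −€682.2 billion.
Net ΔY = k(ΔG − c·ΔT) = (−€200.12 billion) / 0.33 ≈ −€606 billion.

−€606 billion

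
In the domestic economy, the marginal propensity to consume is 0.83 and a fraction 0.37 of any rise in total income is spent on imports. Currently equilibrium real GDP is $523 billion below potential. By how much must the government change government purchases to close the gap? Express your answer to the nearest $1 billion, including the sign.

+$282 billion

Spending multiplier = 1/(1 − c + m) = 1/(1 − 0.83 + 0.37) = 1/0.54 ≈ 1.852.
Need ΔY = +$523 billion, so ΔG = ΔY/k = (+$523 billion) × 0.54 ≈ +$282 billion.
The government should increase government purchases by $282 billion.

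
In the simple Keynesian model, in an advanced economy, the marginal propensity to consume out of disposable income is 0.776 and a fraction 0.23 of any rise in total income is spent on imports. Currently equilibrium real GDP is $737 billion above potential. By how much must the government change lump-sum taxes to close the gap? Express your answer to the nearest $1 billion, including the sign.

Spending multiplier = 1/(1 − c + m) = 1/(1 − 0.776 + 0.23) = 1/0.454 ≈ 2.203.
Tax multiplier = −c·k = −0.776/0.454 ≈ −1.709. Need ΔY = −$737 billion, so ΔT = ΔY/(−c·k) = −(−$737 billion) × 0.454 / 0.776 ≈ +$431 billion.
The government should raise lump-sum taxes by $431 billion.

+$431 billion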